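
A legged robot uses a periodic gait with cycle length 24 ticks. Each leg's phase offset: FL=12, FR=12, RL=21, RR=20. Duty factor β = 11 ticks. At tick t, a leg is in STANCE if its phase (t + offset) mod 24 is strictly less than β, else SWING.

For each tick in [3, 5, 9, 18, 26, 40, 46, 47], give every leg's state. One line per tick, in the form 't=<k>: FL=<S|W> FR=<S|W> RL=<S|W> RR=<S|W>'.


t=3: phase=(15,15,0,23) vs β=11 → FL=W FR=W RL=S RR=W
t=5: phase=(17,17,2,1) vs β=11 → FL=W FR=W RL=S RR=S
t=9: phase=(21,21,6,5) vs β=11 → FL=W FR=W RL=S RR=S
t=18: phase=(6,6,15,14) vs β=11 → FL=S FR=S RL=W RR=W
t=26: phase=(14,14,23,22) vs β=11 → FL=W FR=W RL=W RR=W
t=40: phase=(4,4,13,12) vs β=11 → FL=S FR=S RL=W RR=W
t=46: phase=(10,10,19,18) vs β=11 → FL=S FR=S RL=W RR=W
t=47: phase=(11,11,20,19) vs β=11 → FL=W FR=W RL=W RR=W

t=3: FL=W FR=W RL=S RR=W
t=5: FL=W FR=W RL=S RR=S
t=9: FL=W FR=W RL=S RR=S
t=18: FL=S FR=S RL=W RR=W
t=26: FL=W FR=W RL=W RR=W
t=40: FL=S FR=S RL=W RR=W
t=46: FL=S FR=S RL=W RR=W
t=47: FL=W FR=W RL=W RR=W


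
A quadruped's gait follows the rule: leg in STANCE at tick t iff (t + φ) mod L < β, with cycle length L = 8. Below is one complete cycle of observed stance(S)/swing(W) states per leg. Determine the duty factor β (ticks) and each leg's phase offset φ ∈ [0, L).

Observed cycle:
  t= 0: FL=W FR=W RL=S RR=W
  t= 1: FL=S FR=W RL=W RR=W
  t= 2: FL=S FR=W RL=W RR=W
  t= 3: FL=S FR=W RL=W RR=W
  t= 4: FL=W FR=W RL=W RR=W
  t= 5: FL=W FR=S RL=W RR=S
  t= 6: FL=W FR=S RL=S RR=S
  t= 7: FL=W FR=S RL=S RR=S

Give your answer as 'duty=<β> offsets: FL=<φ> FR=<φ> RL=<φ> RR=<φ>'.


duty=3 offsets: FL=7 FR=3 RL=2 RR=3

duty β = stance ticks per leg = 3
FL: stance ticks = 3; W→S at t=1 → φ=7
FR: stance ticks = 3; W→S at t=5 → φ=3
RL: stance ticks = 3; W→S at t=6 → φ=2
RR: stance ticks = 3; W→S at t=5 → φ=3


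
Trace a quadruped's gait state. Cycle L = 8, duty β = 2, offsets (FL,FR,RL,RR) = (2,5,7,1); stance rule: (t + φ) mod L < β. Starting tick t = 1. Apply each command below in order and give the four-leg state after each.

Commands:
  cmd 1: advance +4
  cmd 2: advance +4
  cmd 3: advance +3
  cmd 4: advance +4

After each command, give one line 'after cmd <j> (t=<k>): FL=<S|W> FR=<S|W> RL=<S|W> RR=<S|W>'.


start t=1: FL=W FR=W RL=S RR=W
cmd 1: advance +4 → t=5, phase=(7,2,4,6) → FL=W FR=W RL=W RR=W
cmd 2: advance +4 → t=9, phase=(3,6,0,2) → FL=W FR=W RL=S RR=W
cmd 3: advance +3 → t=12, phase=(6,1,3,5) → FL=W FR=S RL=W RR=W
cmd 4: advance +4 → t=16, phase=(2,5,7,1) → FL=W FR=W RL=W RR=S

after cmd 1 (t=5): FL=W FR=W RL=W RR=W
after cmd 2 (t=9): FL=W FR=W RL=S RR=W
after cmd 3 (t=12): FL=W FR=S RL=W RR=W
after cmd 4 (t=16): FL=W FR=W RL=W RR=S


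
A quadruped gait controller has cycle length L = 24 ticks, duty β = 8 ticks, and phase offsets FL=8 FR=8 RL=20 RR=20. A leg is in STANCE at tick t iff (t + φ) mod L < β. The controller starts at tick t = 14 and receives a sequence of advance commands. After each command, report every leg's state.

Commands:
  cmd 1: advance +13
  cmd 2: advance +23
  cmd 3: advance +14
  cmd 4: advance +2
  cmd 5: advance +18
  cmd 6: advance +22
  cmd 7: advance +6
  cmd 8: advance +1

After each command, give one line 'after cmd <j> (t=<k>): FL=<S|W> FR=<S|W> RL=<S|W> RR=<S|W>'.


start t=14: FL=W FR=W RL=W RR=W
cmd 1: advance +13 → t=27, phase=(11,11,23,23) → FL=W FR=W RL=W RR=W
cmd 2: advance +23 → t=50, phase=(10,10,22,22) → FL=W FR=W RL=W RR=W
cmd 3: advance +14 → t=64, phase=(0,0,12,12) → FL=S FR=S RL=W RR=W
cmd 4: advance +2 → t=66, phase=(2,2,14,14) → FL=S FR=S RL=W RR=W
cmd 5: advance +18 → t=84, phase=(20,20,8,8) → FL=W FR=W RL=W RR=W
cmd 6: advance +22 → t=106, phase=(18,18,6,6) → FL=W FR=W RL=S RR=S
cmd 7: advance +6 → t=112, phase=(0,0,12,12) → FL=S FR=S RL=W RR=W
cmd 8: advance +1 → t=113, phase=(1,1,13,13) → FL=S FR=S RL=W RR=W

after cmd 1 (t=27): FL=W FR=W RL=W RR=W
after cmd 2 (t=50): FL=W FR=W RL=W RR=W
after cmd 3 (t=64): FL=S FR=S RL=W RR=W
after cmd 4 (t=66): FL=S FR=S RL=W RR=W
after cmd 5 (t=84): FL=W FR=W RL=W RR=W
after cmd 6 (t=106): FL=W FR=W RL=S RR=S
after cmd 7 (t=112): FL=S FR=S RL=W RR=W
after cmd 8 (t=113): FL=S FR=S RL=W RR=W


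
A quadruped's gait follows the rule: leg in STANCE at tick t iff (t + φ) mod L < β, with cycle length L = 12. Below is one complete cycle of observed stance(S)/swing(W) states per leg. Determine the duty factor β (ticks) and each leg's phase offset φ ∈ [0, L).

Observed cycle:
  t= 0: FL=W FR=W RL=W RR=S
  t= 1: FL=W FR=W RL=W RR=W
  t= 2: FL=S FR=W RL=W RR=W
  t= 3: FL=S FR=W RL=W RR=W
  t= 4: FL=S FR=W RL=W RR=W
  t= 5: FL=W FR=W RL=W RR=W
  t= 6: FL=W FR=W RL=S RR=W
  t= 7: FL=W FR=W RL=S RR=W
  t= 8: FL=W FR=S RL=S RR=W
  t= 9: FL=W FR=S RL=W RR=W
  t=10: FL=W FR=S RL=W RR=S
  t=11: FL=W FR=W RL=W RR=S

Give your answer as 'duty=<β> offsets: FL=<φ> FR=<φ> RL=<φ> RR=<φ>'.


duty=3 offsets: FL=10 FR=4 RL=6 RR=2

duty β = stance ticks per leg = 3
FL: stance ticks = 3; W→S at t=2 → φ=10
FR: stance ticks = 3; W→S at t=8 → φ=4
RL: stance ticks = 3; W→S at t=6 → φ=6
RR: stance ticks = 3; W→S at t=10 → φ=2


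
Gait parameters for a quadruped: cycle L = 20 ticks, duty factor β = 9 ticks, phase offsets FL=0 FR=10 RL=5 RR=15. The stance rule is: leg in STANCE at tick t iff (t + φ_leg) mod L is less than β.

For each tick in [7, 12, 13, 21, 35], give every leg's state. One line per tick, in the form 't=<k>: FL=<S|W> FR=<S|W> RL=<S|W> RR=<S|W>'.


t=7: FL=S FR=W RL=W RR=S
t=12: FL=W FR=S RL=W RR=S
t=13: FL=W FR=S RL=W RR=S
t=21: FL=S FR=W RL=S RR=W
t=35: FL=W FR=S RL=S RR=W

t=7: phase=(7,17,12,2) vs β=9 → FL=S FR=W RL=W RR=S
t=12: phase=(12,2,17,7) vs β=9 → FL=W FR=S RL=W RR=S
t=13: phase=(13,3,18,8) vs β=9 → FL=W FR=S RL=W RR=S
t=21: phase=(1,11,6,16) vs β=9 → FL=S FR=W RL=S RR=W
t=35: phase=(15,5,0,10) vs β=9 → FL=W FR=S RL=S RR=W


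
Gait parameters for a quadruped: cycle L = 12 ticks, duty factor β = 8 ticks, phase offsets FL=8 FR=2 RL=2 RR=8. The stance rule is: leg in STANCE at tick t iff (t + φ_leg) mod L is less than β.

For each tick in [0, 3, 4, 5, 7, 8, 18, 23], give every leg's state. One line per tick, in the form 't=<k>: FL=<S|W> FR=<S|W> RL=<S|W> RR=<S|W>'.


t=0: FL=W FR=S RL=S RR=W
t=3: FL=W FR=S RL=S RR=W
t=4: FL=S FR=S RL=S RR=S
t=5: FL=S FR=S RL=S RR=S
t=7: FL=S FR=W RL=W RR=S
t=8: FL=S FR=W RL=W RR=S
t=18: FL=S FR=W RL=W RR=S
t=23: FL=S FR=S RL=S RR=S

t=0: phase=(8,2,2,8) vs β=8 → FL=W FR=S RL=S RR=W
t=3: phase=(11,5,5,11) vs β=8 → FL=W FR=S RL=S RR=W
t=4: phase=(0,6,6,0) vs β=8 → FL=S FR=S RL=S RR=S
t=5: phase=(1,7,7,1) vs β=8 → FL=S FR=S RL=S RR=S
t=7: phase=(3,9,9,3) vs β=8 → FL=S FR=W RL=W RR=S
t=8: phase=(4,10,10,4) vs β=8 → FL=S FR=W RL=W RR=S
t=18: phase=(2,8,8,2) vs β=8 → FL=S FR=W RL=W RR=S
t=23: phase=(7,1,1,7) vs β=8 → FL=S FR=S RL=S RR=S


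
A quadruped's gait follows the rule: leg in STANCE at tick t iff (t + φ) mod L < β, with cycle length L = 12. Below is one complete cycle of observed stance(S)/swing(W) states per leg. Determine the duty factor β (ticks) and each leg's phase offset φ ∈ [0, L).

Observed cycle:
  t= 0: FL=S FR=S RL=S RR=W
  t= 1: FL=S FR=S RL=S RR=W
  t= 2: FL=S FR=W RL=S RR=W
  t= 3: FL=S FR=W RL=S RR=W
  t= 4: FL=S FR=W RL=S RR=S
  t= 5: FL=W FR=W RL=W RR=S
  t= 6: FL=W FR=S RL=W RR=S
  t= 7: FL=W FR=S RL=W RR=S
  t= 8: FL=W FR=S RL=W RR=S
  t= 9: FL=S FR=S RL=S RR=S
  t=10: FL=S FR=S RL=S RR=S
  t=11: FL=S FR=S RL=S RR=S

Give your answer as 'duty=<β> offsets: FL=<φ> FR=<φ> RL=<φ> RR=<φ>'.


duty=8 offsets: FL=3 FR=6 RL=3 RR=8

duty β = stance ticks per leg = 8
FL: stance ticks = 8; W→S at t=9 → φ=3
FR: stance ticks = 8; W→S at t=6 → φ=6
RL: stance ticks = 8; W→S at t=9 → φ=3
RR: stance ticks = 8; W→S at t=4 → φ=8


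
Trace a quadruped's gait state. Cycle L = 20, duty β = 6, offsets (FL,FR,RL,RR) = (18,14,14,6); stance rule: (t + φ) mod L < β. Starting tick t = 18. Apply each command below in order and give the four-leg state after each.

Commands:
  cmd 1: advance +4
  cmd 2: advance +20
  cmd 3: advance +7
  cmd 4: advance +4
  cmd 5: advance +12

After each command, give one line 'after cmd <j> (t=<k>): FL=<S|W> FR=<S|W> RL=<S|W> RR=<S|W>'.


start t=18: FL=W FR=W RL=W RR=S
cmd 1: advance +4 → t=22, phase=(0,16,16,8) → FL=S FR=W RL=W RR=W
cmd 2: advance +20 → t=42, phase=(0,16,16,8) → FL=S FR=W RL=W RR=W
cmd 3: advance +7 → t=49, phase=(7,3,3,15) → FL=W FR=S RL=S RR=W
cmd 4: advance +4 → t=53, phase=(11,7,7,19) → FL=W FR=W RL=W RR=W
cmd 5: advance +12 → t=65, phase=(3,19,19,11) → FL=S FR=W RL=W RR=W

after cmd 1 (t=22): FL=S FR=W RL=W RR=W
after cmd 2 (t=42): FL=S FR=W RL=W RR=W
after cmd 3 (t=49): FL=W FR=S RL=S RR=W
after cmd 4 (t=53): FL=W FR=W RL=W RR=W
after cmd 5 (t=65): FL=S FR=W RL=W RR=W


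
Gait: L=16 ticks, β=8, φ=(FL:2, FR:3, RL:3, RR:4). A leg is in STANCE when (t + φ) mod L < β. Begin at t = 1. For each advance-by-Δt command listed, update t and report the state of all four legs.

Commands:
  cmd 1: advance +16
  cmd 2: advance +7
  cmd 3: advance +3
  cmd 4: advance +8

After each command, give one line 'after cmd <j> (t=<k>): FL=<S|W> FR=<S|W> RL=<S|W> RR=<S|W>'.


start t=1: FL=S FR=S RL=S RR=S
cmd 1: advance +16 → t=17, phase=(3,4,4,5) → FL=S FR=S RL=S RR=S
cmd 2: advance +7 → t=24, phase=(10,11,11,12) → FL=W FR=W RL=W RR=W
cmd 3: advance +3 → t=27, phase=(13,14,14,15) → FL=W FR=W RL=W RR=W
cmd 4: advance +8 → t=35, phase=(5,6,6,7) → FL=S FR=S RL=S RR=S

after cmd 1 (t=17): FL=S FR=S RL=S RR=S
after cmd 2 (t=24): FL=W FR=W RL=W RR=W
after cmd 3 (t=27): FL=W FR=W RL=W RR=W
after cmd 4 (t=35): FL=S FR=S RL=S RR=S


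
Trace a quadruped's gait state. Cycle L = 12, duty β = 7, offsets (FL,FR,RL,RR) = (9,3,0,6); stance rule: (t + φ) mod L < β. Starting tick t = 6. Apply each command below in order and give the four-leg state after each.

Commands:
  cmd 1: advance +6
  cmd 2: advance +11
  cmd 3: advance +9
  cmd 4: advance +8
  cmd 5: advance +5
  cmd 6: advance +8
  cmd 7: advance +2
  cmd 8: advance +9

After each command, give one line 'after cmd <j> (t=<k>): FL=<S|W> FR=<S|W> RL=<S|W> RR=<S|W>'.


start t=6: FL=S FR=W RL=S RR=S
cmd 1: advance +6 → t=12, phase=(9,3,0,6) → FL=W FR=S RL=S RR=S
cmd 2: advance +11 → t=23, phase=(8,2,11,5) → FL=W FR=S RL=W RR=S
cmd 3: advance +9 → t=32, phase=(5,11,8,2) → FL=S FR=W RL=W RR=S
cmd 4: advance +8 → t=40, phase=(1,7,4,10) → FL=S FR=W RL=S RR=W
cmd 5: advance +5 → t=45, phase=(6,0,9,3) → FL=S FR=S RL=W RR=S
cmd 6: advance +8 → t=53, phase=(2,8,5,11) → FL=S FR=W RL=S RR=W
cmd 7: advance +2 → t=55, phase=(4,10,7,1) → FL=S FR=W RL=W RR=S
cmd 8: advance +9 → t=64, phase=(1,7,4,10) → FL=S FR=W RL=S RR=W

after cmd 1 (t=12): FL=W FR=S RL=S RR=S
after cmd 2 (t=23): FL=W FR=S RL=W RR=S
after cmd 3 (t=32): FL=S FR=W RL=W RR=S
after cmd 4 (t=40): FL=S FR=W RL=S RR=W
after cmd 5 (t=45): FL=S FR=S RL=W RR=S
after cmd 6 (t=53): FL=S FR=W RL=S RR=W
after cmd 7 (t=55): FL=S FR=W RL=W RR=S
after cmd 8 (t=64): FL=S FR=W RL=S RR=W


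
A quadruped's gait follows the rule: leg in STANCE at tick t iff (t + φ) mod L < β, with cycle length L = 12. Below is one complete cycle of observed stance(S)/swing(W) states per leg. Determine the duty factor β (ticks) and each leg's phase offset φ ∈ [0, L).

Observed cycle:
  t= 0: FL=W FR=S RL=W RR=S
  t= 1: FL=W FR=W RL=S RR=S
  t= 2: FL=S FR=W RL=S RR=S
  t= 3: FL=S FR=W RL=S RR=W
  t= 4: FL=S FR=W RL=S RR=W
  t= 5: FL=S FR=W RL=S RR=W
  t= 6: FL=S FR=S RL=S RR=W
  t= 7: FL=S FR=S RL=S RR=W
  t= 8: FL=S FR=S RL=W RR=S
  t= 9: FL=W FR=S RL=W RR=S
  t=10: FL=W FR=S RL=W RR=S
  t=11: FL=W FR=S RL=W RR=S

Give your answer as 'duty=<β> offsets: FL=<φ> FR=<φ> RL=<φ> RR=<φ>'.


duty β = stance ticks per leg = 7
FL: stance ticks = 7; W→S at t=2 → φ=10
FR: stance ticks = 7; W→S at t=6 → φ=6
RL: stance ticks = 7; W→S at t=1 → φ=11
RR: stance ticks = 7; W→S at t=8 → φ=4

duty=7 offsets: FL=10 FR=6 RL=11 RR=4


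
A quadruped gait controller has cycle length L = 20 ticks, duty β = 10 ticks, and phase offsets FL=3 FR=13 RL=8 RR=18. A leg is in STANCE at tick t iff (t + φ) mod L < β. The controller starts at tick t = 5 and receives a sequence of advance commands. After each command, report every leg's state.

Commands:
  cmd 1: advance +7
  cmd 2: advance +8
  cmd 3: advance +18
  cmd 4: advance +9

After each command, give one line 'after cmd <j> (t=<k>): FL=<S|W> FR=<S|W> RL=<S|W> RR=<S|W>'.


start t=5: FL=S FR=W RL=W RR=S
cmd 1: advance +7 → t=12, phase=(15,5,0,10) → FL=W FR=S RL=S RR=W
cmd 2: advance +8 → t=20, phase=(3,13,8,18) → FL=S FR=W RL=S RR=W
cmd 3: advance +18 → t=38, phase=(1,11,6,16) → FL=S FR=W RL=S RR=W
cmd 4: advance +9 → t=47, phase=(10,0,15,5) → FL=W FR=S RL=W RR=S

after cmd 1 (t=12): FL=W FR=S RL=S RR=W
after cmd 2 (t=20): FL=S FR=W RL=S RR=W
after cmd 3 (t=38): FL=S FR=W RL=S RR=W
after cmd 4 (t=47): FL=W FR=S RL=W RR=S


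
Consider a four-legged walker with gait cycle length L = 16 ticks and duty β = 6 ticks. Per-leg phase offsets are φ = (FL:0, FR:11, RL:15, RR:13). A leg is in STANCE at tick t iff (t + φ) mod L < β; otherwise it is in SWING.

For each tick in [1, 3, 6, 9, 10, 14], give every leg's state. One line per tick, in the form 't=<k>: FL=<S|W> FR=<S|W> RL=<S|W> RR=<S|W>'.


t=1: phase=(1,12,0,14) vs β=6 → FL=S FR=W RL=S RR=W
t=3: phase=(3,14,2,0) vs β=6 → FL=S FR=W RL=S RR=S
t=6: phase=(6,1,5,3) vs β=6 → FL=W FR=S RL=S RR=S
t=9: phase=(9,4,8,6) vs β=6 → FL=W FR=S RL=W RR=W
t=10: phase=(10,5,9,7) vs β=6 → FL=W FR=S RL=W RR=W
t=14: phase=(14,9,13,11) vs β=6 → FL=W FR=W RL=W RR=W

t=1: FL=S FR=W RL=S RR=W
t=3: FL=S FR=W RL=S RR=S
t=6: FL=W FR=S RL=S RR=S
t=9: FL=W FR=S RL=W RR=W
t=10: FL=W FR=S RL=W RR=W
t=14: FL=W FR=W RL=W RR=W


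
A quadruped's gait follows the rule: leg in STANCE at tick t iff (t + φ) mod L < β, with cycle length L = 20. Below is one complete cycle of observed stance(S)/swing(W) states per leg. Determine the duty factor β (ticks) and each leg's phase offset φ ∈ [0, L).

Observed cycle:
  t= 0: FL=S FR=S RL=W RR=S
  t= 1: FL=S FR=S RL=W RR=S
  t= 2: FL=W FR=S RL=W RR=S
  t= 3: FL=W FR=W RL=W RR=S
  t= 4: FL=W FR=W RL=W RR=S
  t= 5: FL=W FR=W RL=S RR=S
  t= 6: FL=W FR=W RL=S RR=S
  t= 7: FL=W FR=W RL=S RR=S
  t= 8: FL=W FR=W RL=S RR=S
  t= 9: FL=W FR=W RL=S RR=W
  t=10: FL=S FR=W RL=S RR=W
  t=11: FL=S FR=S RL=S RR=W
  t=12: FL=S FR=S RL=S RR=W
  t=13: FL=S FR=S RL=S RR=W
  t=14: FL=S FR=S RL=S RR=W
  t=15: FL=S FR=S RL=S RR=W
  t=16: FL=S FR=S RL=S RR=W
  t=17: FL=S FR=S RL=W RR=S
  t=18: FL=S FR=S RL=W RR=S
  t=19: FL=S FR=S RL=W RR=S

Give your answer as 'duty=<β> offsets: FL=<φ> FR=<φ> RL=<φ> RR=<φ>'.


duty=12 offsets: FL=10 FR=9 RL=15 RR=3

duty β = stance ticks per leg = 12
FL: stance ticks = 12; W→S at t=10 → φ=10
FR: stance ticks = 12; W→S at t=11 → φ=9
RL: stance ticks = 12; W→S at t=5 → φ=15
RR: stance ticks = 12; W→S at t=17 → φ=3


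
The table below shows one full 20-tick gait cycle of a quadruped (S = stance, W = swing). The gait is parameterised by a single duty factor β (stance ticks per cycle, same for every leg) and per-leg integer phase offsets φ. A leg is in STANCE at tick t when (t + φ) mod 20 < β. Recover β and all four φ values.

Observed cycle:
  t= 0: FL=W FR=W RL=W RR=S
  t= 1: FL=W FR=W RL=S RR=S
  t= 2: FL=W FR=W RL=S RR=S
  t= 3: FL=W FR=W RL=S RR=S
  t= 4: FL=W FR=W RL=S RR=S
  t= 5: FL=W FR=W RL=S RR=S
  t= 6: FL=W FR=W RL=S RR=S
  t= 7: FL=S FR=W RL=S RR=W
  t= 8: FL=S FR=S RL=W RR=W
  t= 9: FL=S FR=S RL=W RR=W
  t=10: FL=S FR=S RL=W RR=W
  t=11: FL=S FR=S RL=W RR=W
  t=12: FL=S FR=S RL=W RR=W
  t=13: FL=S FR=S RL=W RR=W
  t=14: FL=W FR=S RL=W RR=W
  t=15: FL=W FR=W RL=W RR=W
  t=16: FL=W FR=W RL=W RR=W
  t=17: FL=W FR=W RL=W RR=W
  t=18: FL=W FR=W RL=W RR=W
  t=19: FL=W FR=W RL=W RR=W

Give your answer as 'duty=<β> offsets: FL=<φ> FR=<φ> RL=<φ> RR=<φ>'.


duty=7 offsets: FL=13 FR=12 RL=19 RR=0

duty β = stance ticks per leg = 7
FL: stance ticks = 7; W→S at t=7 → φ=13
FR: stance ticks = 7; W→S at t=8 → φ=12
RL: stance ticks = 7; W→S at t=1 → φ=19
RR: stance ticks = 7; W→S at t=0 → φ=0


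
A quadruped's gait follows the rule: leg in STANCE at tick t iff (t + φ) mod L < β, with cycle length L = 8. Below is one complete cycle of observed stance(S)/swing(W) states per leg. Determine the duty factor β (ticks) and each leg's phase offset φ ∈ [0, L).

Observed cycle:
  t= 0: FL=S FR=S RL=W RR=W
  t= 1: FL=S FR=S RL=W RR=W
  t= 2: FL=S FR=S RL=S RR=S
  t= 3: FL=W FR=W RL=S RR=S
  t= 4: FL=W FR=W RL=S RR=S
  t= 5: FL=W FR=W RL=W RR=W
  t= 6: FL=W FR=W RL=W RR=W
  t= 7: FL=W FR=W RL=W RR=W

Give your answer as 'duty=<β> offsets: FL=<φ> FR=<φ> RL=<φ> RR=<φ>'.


duty=3 offsets: FL=0 FR=0 RL=6 RR=6

duty β = stance ticks per leg = 3
FL: stance ticks = 3; W→S at t=0 → φ=0
FR: stance ticks = 3; W→S at t=0 → φ=0
RL: stance ticks = 3; W→S at t=2 → φ=6
RR: stance ticks = 3; W→S at t=2 → φ=6


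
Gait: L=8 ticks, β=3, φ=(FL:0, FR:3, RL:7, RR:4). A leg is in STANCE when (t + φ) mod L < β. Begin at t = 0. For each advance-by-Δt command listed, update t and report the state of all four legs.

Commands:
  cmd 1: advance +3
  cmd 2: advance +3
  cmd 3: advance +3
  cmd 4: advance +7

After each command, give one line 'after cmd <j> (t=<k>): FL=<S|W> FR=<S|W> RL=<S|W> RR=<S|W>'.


after cmd 1 (t=3): FL=W FR=W RL=S RR=W
after cmd 2 (t=6): FL=W FR=S RL=W RR=S
after cmd 3 (t=9): FL=S FR=W RL=S RR=W
after cmd 4 (t=16): FL=S FR=W RL=W RR=W

start t=0: FL=S FR=W RL=W RR=W
cmd 1: advance +3 → t=3, phase=(3,6,2,7) → FL=W FR=W RL=S RR=W
cmd 2: advance +3 → t=6, phase=(6,1,5,2) → FL=W FR=S RL=W RR=S
cmd 3: advance +3 → t=9, phase=(1,4,0,5) → FL=S FR=W RL=S RR=W
cmd 4: advance +7 → t=16, phase=(0,3,7,4) → FL=S FR=W RL=W RR=W


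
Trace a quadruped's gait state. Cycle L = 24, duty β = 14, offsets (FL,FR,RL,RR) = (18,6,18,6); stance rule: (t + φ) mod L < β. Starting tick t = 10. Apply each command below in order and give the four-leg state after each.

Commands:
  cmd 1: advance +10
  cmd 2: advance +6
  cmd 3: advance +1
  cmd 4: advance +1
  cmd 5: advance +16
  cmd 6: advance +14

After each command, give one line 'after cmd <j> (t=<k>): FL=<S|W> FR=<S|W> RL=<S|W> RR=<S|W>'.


after cmd 1 (t=20): FL=W FR=S RL=W RR=S
after cmd 2 (t=26): FL=W FR=S RL=W RR=S
after cmd 3 (t=27): FL=W FR=S RL=W RR=S
after cmd 4 (t=28): FL=W FR=S RL=W RR=S
after cmd 5 (t=44): FL=W FR=S RL=W RR=S
after cmd 6 (t=58): FL=S FR=W RL=S RR=W

start t=10: FL=S FR=W RL=S RR=W
cmd 1: advance +10 → t=20, phase=(14,2,14,2) → FL=W FR=S RL=W RR=S
cmd 2: advance +6 → t=26, phase=(20,8,20,8) → FL=W FR=S RL=W RR=S
cmd 3: advance +1 → t=27, phase=(21,9,21,9) → FL=W FR=S RL=W RR=S
cmd 4: advance +1 → t=28, phase=(22,10,22,10) → FL=W FR=S RL=W RR=S
cmd 5: advance +16 → t=44, phase=(14,2,14,2) → FL=W FR=S RL=W RR=S
cmd 6: advance +14 → t=58, phase=(4,16,4,16) → FL=S FR=W RL=S RR=W


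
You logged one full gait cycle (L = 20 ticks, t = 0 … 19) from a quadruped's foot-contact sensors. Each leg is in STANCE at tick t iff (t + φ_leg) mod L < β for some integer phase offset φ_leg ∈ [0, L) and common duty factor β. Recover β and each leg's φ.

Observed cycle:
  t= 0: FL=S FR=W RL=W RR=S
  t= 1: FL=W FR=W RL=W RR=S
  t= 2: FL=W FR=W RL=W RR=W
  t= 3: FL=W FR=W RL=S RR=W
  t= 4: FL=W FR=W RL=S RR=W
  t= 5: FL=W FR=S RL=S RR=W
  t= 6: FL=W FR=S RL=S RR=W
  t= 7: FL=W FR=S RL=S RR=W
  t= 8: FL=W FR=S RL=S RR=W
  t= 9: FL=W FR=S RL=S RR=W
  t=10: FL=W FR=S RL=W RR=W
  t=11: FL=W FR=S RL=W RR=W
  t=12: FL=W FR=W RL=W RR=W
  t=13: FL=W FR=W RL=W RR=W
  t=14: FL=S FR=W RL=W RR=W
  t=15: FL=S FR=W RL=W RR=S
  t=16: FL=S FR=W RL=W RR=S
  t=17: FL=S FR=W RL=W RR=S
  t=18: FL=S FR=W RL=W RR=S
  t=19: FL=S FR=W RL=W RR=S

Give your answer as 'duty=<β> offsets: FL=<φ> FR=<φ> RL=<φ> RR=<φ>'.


duty=7 offsets: FL=6 FR=15 RL=17 RR=5

duty β = stance ticks per leg = 7
FL: stance ticks = 7; W→S at t=14 → φ=6
FR: stance ticks = 7; W→S at t=5 → φ=15
RL: stance ticks = 7; W→S at t=3 → φ=17
RR: stance ticks = 7; W→S at t=15 → φ=5


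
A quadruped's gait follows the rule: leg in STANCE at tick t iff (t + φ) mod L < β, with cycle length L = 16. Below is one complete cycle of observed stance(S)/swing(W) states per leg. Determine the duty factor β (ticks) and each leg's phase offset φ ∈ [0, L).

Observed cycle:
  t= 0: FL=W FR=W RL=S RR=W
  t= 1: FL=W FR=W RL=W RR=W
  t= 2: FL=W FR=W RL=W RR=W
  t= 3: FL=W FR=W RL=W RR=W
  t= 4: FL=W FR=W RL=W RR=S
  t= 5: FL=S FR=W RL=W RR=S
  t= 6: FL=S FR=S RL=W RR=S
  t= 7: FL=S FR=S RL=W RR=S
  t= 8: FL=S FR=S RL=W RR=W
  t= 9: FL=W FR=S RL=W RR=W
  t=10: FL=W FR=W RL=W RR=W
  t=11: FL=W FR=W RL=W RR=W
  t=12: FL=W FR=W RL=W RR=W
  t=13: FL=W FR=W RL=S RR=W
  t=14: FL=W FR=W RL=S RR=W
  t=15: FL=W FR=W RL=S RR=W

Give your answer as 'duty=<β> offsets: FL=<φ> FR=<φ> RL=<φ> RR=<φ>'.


duty β = stance ticks per leg = 4
FL: stance ticks = 4; W→S at t=5 → φ=11
FR: stance ticks = 4; W→S at t=6 → φ=10
RL: stance ticks = 4; W→S at t=13 → φ=3
RR: stance ticks = 4; W→S at t=4 → φ=12

duty=4 offsets: FL=11 FR=10 RL=3 RR=12


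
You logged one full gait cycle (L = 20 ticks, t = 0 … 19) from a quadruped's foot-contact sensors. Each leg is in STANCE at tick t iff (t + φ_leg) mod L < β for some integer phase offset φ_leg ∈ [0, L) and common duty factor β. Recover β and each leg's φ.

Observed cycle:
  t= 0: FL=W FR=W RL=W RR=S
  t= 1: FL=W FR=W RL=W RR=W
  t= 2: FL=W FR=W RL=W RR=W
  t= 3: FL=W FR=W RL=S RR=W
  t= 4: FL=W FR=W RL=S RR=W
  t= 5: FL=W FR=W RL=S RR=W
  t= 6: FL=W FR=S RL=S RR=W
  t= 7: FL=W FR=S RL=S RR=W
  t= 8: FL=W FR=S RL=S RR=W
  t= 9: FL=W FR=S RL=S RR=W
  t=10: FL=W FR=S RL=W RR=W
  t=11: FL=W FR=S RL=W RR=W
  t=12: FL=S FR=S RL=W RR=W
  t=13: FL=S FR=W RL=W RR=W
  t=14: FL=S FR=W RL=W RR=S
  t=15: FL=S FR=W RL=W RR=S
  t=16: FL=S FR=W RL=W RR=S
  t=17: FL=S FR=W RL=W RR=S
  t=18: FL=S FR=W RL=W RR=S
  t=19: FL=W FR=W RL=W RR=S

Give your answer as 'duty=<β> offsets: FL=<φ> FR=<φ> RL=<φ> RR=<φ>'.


duty=7 offsets: FL=8 FR=14 RL=17 RR=6

duty β = stance ticks per leg = 7
FL: stance ticks = 7; W→S at t=12 → φ=8
FR: stance ticks = 7; W→S at t=6 → φ=14
RL: stance ticks = 7; W→S at t=3 → φ=17
RR: stance ticks = 7; W→S at t=14 → φ=6


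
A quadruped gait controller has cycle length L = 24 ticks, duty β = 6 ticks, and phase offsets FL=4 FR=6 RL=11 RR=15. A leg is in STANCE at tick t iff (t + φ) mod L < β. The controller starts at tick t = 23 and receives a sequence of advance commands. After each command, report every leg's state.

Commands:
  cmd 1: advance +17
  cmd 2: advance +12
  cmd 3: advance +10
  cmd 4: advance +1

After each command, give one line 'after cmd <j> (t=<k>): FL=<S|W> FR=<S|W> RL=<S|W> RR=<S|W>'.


start t=23: FL=S FR=S RL=W RR=W
cmd 1: advance +17 → t=40, phase=(20,22,3,7) → FL=W FR=W RL=S RR=W
cmd 2: advance +12 → t=52, phase=(8,10,15,19) → FL=W FR=W RL=W RR=W
cmd 3: advance +10 → t=62, phase=(18,20,1,5) → FL=W FR=W RL=S RR=S
cmd 4: advance +1 → t=63, phase=(19,21,2,6) → FL=W FR=W RL=S RR=W

after cmd 1 (t=40): FL=W FR=W RL=S RR=W
after cmd 2 (t=52): FL=W FR=W RL=W RR=W
after cmd 3 (t=62): FL=W FR=W RL=S RR=S
after cmd 4 (t=63): FL=W FR=W RL=S RR=W


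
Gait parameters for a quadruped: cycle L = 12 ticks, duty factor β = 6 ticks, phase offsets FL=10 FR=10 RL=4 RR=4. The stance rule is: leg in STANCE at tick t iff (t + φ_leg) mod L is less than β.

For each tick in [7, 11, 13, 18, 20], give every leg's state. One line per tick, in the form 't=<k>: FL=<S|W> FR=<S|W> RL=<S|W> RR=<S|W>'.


t=7: FL=S FR=S RL=W RR=W
t=11: FL=W FR=W RL=S RR=S
t=13: FL=W FR=W RL=S RR=S
t=18: FL=S FR=S RL=W RR=W
t=20: FL=W FR=W RL=S RR=S

t=7: phase=(5,5,11,11) vs β=6 → FL=S FR=S RL=W RR=W
t=11: phase=(9,9,3,3) vs β=6 → FL=W FR=W RL=S RR=S
t=13: phase=(11,11,5,5) vs β=6 → FL=W FR=W RL=S RR=S
t=18: phase=(4,4,10,10) vs β=6 → FL=S FR=S RL=W RR=W
t=20: phase=(6,6,0,0) vs β=6 → FL=W FR=W RL=S RR=S


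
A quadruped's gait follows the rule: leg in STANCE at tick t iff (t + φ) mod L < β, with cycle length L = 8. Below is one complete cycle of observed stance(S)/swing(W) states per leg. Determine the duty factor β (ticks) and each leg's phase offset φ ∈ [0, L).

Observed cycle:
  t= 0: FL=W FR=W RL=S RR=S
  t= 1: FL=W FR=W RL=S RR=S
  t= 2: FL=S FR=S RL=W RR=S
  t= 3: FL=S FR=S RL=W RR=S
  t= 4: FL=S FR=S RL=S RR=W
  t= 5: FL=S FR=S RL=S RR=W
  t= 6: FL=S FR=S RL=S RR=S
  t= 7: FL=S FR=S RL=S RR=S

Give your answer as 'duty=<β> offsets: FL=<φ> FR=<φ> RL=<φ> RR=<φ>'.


duty β = stance ticks per leg = 6
FL: stance ticks = 6; W→S at t=2 → φ=6
FR: stance ticks = 6; W→S at t=2 → φ=6
RL: stance ticks = 6; W→S at t=4 → φ=4
RR: stance ticks = 6; W→S at t=6 → φ=2

duty=6 offsets: FL=6 FR=6 RL=4 RR=2


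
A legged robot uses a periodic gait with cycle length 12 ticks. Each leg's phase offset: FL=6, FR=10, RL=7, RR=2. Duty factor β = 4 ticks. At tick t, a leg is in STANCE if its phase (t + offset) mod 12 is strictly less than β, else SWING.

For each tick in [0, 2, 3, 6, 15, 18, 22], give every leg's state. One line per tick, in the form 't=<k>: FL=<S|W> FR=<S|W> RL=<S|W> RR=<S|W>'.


t=0: phase=(6,10,7,2) vs β=4 → FL=W FR=W RL=W RR=S
t=2: phase=(8,0,9,4) vs β=4 → FL=W FR=S RL=W RR=W
t=3: phase=(9,1,10,5) vs β=4 → FL=W FR=S RL=W RR=W
t=6: phase=(0,4,1,8) vs β=4 → FL=S FR=W RL=S RR=W
t=15: phase=(9,1,10,5) vs β=4 → FL=W FR=S RL=W RR=W
t=18: phase=(0,4,1,8) vs β=4 → FL=S FR=W RL=S RR=W
t=22: phase=(4,8,5,0) vs β=4 → FL=W FR=W RL=W RR=S

t=0: FL=W FR=W RL=W RR=S
t=2: FL=W FR=S RL=W RR=W
t=3: FL=W FR=S RL=W RR=W
t=6: FL=S FR=W RL=S RR=W
t=15: FL=W FR=S RL=W RR=W
t=18: FL=S FR=W RL=S RR=W
t=22: FL=W FR=W RL=W RR=S


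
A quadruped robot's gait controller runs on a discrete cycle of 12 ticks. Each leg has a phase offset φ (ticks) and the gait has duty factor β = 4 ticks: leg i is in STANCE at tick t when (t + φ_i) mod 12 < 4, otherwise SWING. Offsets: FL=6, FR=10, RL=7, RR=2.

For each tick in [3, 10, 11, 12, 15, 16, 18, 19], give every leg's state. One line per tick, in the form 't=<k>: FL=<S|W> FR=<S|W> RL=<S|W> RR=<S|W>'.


t=3: FL=W FR=S RL=W RR=W
t=10: FL=W FR=W RL=W RR=S
t=11: FL=W FR=W RL=W RR=S
t=12: FL=W FR=W RL=W RR=S
t=15: FL=W FR=S RL=W RR=W
t=16: FL=W FR=S RL=W RR=W
t=18: FL=S FR=W RL=S RR=W
t=19: FL=S FR=W RL=S RR=W

t=3: phase=(9,1,10,5) vs β=4 → FL=W FR=S RL=W RR=W
t=10: phase=(4,8,5,0) vs β=4 → FL=W FR=W RL=W RR=S
t=11: phase=(5,9,6,1) vs β=4 → FL=W FR=W RL=W RR=S
t=12: phase=(6,10,7,2) vs β=4 → FL=W FR=W RL=W RR=S
t=15: phase=(9,1,10,5) vs β=4 → FL=W FR=S RL=W RR=W
t=16: phase=(10,2,11,6) vs β=4 → FL=W FR=S RL=W RR=W
t=18: phase=(0,4,1,8) vs β=4 → FL=S FR=W RL=S RR=W
t=19: phase=(1,5,2,9) vs β=4 → FL=S FR=W RL=S RR=W


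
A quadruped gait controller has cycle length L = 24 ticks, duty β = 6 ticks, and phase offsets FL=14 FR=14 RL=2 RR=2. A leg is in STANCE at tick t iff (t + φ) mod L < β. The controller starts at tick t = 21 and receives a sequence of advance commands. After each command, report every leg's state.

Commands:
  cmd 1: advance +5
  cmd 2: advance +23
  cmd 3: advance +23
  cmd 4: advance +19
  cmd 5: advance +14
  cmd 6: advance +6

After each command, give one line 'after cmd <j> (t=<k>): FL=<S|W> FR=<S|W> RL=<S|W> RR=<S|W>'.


after cmd 1 (t=26): FL=W FR=W RL=S RR=S
after cmd 2 (t=49): FL=W FR=W RL=S RR=S
after cmd 3 (t=72): FL=W FR=W RL=S RR=S
after cmd 4 (t=91): FL=W FR=W RL=W RR=W
after cmd 5 (t=105): FL=W FR=W RL=W RR=W
after cmd 6 (t=111): FL=S FR=S RL=W RR=W

start t=21: FL=W FR=W RL=W RR=W
cmd 1: advance +5 → t=26, phase=(16,16,4,4) → FL=W FR=W RL=S RR=S
cmd 2: advance +23 → t=49, phase=(15,15,3,3) → FL=W FR=W RL=S RR=S
cmd 3: advance +23 → t=72, phase=(14,14,2,2) → FL=W FR=W RL=S RR=S
cmd 4: advance +19 → t=91, phase=(9,9,21,21) → FL=W FR=W RL=W RR=W
cmd 5: advance +14 → t=105, phase=(23,23,11,11) → FL=W FR=W RL=W RR=W
cmd 6: advance +6 → t=111, phase=(5,5,17,17) → FL=S FR=S RL=W RR=W


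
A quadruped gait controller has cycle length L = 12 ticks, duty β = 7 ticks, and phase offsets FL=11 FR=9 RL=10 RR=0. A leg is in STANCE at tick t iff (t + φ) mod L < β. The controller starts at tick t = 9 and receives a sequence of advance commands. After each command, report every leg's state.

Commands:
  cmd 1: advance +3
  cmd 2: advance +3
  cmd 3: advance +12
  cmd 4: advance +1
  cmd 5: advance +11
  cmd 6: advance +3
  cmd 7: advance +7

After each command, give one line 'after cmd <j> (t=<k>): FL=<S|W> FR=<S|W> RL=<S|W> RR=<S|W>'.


after cmd 1 (t=12): FL=W FR=W RL=W RR=S
after cmd 2 (t=15): FL=S FR=S RL=S RR=S
after cmd 3 (t=27): FL=S FR=S RL=S RR=S
after cmd 4 (t=28): FL=S FR=S RL=S RR=S
after cmd 5 (t=39): FL=S FR=S RL=S RR=S
after cmd 6 (t=42): FL=S FR=S RL=S RR=S
after cmd 7 (t=49): FL=S FR=W RL=W RR=S

start t=9: FL=W FR=S RL=W RR=W
cmd 1: advance +3 → t=12, phase=(11,9,10,0) → FL=W FR=W RL=W RR=S
cmd 2: advance +3 → t=15, phase=(2,0,1,3) → FL=S FR=S RL=S RR=S
cmd 3: advance +12 → t=27, phase=(2,0,1,3) → FL=S FR=S RL=S RR=S
cmd 4: advance +1 → t=28, phase=(3,1,2,4) → FL=S FR=S RL=S RR=S
cmd 5: advance +11 → t=39, phase=(2,0,1,3) → FL=S FR=S RL=S RR=S
cmd 6: advance +3 → t=42, phase=(5,3,4,6) → FL=S FR=S RL=S RR=S
cmd 7: advance +7 → t=49, phase=(0,10,11,1) → FL=S FR=W RL=W RR=S


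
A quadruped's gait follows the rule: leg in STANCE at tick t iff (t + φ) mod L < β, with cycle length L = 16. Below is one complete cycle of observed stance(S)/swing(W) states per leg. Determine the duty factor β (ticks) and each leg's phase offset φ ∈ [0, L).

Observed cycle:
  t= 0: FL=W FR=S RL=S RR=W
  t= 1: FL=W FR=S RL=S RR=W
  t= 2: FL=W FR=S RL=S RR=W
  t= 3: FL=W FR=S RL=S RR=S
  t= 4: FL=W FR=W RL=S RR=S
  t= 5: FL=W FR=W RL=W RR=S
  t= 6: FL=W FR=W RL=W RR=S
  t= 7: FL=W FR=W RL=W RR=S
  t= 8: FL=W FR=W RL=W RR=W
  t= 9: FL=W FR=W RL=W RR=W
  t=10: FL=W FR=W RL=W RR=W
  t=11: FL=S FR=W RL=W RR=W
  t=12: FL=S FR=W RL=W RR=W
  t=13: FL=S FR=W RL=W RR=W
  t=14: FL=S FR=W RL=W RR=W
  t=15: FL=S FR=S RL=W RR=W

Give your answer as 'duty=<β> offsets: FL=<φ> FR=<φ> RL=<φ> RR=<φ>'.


duty=5 offsets: FL=5 FR=1 RL=0 RR=13

duty β = stance ticks per leg = 5
FL: stance ticks = 5; W→S at t=11 → φ=5
FR: stance ticks = 5; W→S at t=15 → φ=1
RL: stance ticks = 5; W→S at t=0 → φ=0
RR: stance ticks = 5; W→S at t=3 → φ=13


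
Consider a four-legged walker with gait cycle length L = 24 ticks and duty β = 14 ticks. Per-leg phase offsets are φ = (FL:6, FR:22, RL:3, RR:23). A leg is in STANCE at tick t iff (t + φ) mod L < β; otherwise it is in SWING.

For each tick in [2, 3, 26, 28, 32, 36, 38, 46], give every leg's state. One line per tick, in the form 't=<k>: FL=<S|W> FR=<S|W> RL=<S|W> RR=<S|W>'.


t=2: FL=S FR=S RL=S RR=S
t=3: FL=S FR=S RL=S RR=S
t=26: FL=S FR=S RL=S RR=S
t=28: FL=S FR=S RL=S RR=S
t=32: FL=W FR=S RL=S RR=S
t=36: FL=W FR=S RL=W RR=S
t=38: FL=W FR=S RL=W RR=S
t=46: FL=S FR=W RL=S RR=W

t=2: phase=(8,0,5,1) vs β=14 → FL=S FR=S RL=S RR=S
t=3: phase=(9,1,6,2) vs β=14 → FL=S FR=S RL=S RR=S
t=26: phase=(8,0,5,1) vs β=14 → FL=S FR=S RL=S RR=S
t=28: phase=(10,2,7,3) vs β=14 → FL=S FR=S RL=S RR=S
t=32: phase=(14,6,11,7) vs β=14 → FL=W FR=S RL=S RR=S
t=36: phase=(18,10,15,11) vs β=14 → FL=W FR=S RL=W RR=S
t=38: phase=(20,12,17,13) vs β=14 → FL=W FR=S RL=W RR=S
t=46: phase=(4,20,1,21) vs β=14 → FL=S FR=W RL=S RR=W


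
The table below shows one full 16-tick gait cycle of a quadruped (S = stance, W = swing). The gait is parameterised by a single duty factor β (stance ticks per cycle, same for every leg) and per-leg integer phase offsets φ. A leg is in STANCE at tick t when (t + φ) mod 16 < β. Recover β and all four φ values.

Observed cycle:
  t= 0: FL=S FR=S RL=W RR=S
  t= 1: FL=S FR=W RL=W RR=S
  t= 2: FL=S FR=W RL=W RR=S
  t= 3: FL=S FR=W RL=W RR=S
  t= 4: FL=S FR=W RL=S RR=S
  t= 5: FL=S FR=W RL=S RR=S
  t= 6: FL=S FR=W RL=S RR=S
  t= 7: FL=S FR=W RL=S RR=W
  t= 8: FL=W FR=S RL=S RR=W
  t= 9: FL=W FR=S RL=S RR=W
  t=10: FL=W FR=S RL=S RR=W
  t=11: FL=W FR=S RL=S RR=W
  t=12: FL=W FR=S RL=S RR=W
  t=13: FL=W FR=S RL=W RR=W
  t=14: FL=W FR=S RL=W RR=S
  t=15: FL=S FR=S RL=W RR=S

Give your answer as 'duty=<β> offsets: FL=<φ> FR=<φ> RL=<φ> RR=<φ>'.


duty=9 offsets: FL=1 FR=8 RL=12 RR=2

duty β = stance ticks per leg = 9
FL: stance ticks = 9; W→S at t=15 → φ=1
FR: stance ticks = 9; W→S at t=8 → φ=8
RL: stance ticks = 9; W→S at t=4 → φ=12
RR: stance ticks = 9; W→S at t=14 → φ=2


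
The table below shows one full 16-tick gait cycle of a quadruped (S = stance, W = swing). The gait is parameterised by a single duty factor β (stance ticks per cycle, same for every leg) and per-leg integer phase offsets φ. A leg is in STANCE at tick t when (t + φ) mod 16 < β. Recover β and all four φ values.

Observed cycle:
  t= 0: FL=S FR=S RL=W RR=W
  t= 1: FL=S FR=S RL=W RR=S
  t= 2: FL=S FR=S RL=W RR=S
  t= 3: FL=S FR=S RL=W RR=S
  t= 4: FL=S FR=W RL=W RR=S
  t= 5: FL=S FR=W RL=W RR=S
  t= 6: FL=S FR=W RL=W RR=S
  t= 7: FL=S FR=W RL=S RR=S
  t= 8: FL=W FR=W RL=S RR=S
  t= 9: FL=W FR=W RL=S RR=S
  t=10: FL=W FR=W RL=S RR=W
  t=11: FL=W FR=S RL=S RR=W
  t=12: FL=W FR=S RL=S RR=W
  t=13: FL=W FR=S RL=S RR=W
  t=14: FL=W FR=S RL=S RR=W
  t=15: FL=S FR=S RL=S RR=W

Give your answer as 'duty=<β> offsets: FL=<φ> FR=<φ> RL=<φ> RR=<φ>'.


duty=9 offsets: FL=1 FR=5 RL=9 RR=15

duty β = stance ticks per leg = 9
FL: stance ticks = 9; W→S at t=15 → φ=1
FR: stance ticks = 9; W→S at t=11 → φ=5
RL: stance ticks = 9; W→S at t=7 → φ=9
RR: stance ticks = 9; W→S at t=1 → φ=15


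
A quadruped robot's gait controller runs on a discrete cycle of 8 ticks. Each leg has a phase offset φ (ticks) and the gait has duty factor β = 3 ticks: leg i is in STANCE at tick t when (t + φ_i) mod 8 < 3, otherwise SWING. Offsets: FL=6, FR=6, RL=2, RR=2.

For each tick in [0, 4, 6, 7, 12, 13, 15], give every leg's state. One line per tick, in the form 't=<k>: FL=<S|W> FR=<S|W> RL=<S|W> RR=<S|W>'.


t=0: FL=W FR=W RL=S RR=S
t=4: FL=S FR=S RL=W RR=W
t=6: FL=W FR=W RL=S RR=S
t=7: FL=W FR=W RL=S RR=S
t=12: FL=S FR=S RL=W RR=W
t=13: FL=W FR=W RL=W RR=W
t=15: FL=W FR=W RL=S RR=S

t=0: phase=(6,6,2,2) vs β=3 → FL=W FR=W RL=S RR=S
t=4: phase=(2,2,6,6) vs β=3 → FL=S FR=S RL=W RR=W
t=6: phase=(4,4,0,0) vs β=3 → FL=W FR=W RL=S RR=S
t=7: phase=(5,5,1,1) vs β=3 → FL=W FR=W RL=S RR=S
t=12: phase=(2,2,6,6) vs β=3 → FL=S FR=S RL=W RR=W
t=13: phase=(3,3,7,7) vs β=3 → FL=W FR=W RL=W RR=W
t=15: phase=(5,5,1,1) vs β=3 → FL=W FR=W RL=S RR=S


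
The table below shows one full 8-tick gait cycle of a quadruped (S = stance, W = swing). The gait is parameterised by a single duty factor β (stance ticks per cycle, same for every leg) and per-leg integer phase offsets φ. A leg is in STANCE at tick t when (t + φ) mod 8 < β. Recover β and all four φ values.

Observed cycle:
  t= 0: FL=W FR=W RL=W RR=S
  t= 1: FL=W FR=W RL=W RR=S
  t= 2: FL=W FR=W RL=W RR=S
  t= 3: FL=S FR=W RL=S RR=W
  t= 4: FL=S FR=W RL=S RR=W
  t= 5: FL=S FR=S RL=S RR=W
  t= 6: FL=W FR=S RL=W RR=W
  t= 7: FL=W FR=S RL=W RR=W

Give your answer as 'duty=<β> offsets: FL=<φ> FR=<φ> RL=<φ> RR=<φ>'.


duty β = stance ticks per leg = 3
FL: stance ticks = 3; W→S at t=3 → φ=5
FR: stance ticks = 3; W→S at t=5 → φ=3
RL: stance ticks = 3; W→S at t=3 → φ=5
RR: stance ticks = 3; W→S at t=0 → φ=0

duty=3 offsets: FL=5 FR=3 RL=5 RR=0


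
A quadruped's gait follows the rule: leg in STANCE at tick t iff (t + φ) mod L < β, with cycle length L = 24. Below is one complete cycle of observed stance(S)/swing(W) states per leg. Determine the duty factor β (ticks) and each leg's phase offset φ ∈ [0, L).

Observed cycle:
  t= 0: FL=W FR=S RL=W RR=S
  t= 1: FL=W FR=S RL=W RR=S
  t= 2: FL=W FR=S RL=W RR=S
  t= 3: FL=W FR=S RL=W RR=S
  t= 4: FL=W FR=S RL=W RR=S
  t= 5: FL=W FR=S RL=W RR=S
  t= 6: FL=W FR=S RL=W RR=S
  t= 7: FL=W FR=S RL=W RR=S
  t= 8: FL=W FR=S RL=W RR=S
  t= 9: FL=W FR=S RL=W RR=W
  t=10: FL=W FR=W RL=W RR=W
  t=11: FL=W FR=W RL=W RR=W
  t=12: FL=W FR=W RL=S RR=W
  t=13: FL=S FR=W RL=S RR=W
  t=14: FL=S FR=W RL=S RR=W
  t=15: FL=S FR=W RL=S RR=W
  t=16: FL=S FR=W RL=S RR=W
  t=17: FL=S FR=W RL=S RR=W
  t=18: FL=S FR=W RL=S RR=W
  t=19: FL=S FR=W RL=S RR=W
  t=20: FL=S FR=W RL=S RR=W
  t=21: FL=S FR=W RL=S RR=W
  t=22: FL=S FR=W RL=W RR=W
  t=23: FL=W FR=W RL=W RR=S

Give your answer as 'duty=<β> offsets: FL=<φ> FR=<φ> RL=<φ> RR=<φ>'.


duty β = stance ticks per leg = 10
FL: stance ticks = 10; W→S at t=13 → φ=11
FR: stance ticks = 10; W→S at t=0 → φ=0
RL: stance ticks = 10; W→S at t=12 → φ=12
RR: stance ticks = 10; W→S at t=23 → φ=1

duty=10 offsets: FL=11 FR=0 RL=12 RR=1


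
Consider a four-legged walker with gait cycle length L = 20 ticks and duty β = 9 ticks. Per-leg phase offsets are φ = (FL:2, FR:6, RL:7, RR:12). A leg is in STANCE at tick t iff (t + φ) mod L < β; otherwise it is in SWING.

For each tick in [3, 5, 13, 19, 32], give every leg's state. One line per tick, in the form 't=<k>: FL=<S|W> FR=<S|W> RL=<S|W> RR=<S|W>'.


t=3: FL=S FR=W RL=W RR=W
t=5: FL=S FR=W RL=W RR=W
t=13: FL=W FR=W RL=S RR=S
t=19: FL=S FR=S RL=S RR=W
t=32: FL=W FR=W RL=W RR=S

t=3: phase=(5,9,10,15) vs β=9 → FL=S FR=W RL=W RR=W
t=5: phase=(7,11,12,17) vs β=9 → FL=S FR=W RL=W RR=W
t=13: phase=(15,19,0,5) vs β=9 → FL=W FR=W RL=S RR=S
t=19: phase=(1,5,6,11) vs β=9 → FL=S FR=S RL=S RR=W
t=32: phase=(14,18,19,4) vs β=9 → FL=W FR=W RL=W RR=S


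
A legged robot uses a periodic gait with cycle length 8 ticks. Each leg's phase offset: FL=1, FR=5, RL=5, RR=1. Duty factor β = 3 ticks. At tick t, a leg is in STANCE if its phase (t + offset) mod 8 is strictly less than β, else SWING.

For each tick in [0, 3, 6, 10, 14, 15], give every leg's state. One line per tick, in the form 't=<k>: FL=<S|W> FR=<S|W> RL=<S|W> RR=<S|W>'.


t=0: phase=(1,5,5,1) vs β=3 → FL=S FR=W RL=W RR=S
t=3: phase=(4,0,0,4) vs β=3 → FL=W FR=S RL=S RR=W
t=6: phase=(7,3,3,7) vs β=3 → FL=W FR=W RL=W RR=W
t=10: phase=(3,7,7,3) vs β=3 → FL=W FR=W RL=W RR=W
t=14: phase=(7,3,3,7) vs β=3 → FL=W FR=W RL=W RR=W
t=15: phase=(0,4,4,0) vs β=3 → FL=S FR=W RL=W RR=S

t=0: FL=S FR=W RL=W RR=S
t=3: FL=W FR=S RL=S RR=W
t=6: FL=W FR=W RL=W RR=W
t=10: FL=W FR=W RL=W RR=W
t=14: FL=W FR=W RL=W RR=W
t=15: FL=S FR=W RL=W RR=S


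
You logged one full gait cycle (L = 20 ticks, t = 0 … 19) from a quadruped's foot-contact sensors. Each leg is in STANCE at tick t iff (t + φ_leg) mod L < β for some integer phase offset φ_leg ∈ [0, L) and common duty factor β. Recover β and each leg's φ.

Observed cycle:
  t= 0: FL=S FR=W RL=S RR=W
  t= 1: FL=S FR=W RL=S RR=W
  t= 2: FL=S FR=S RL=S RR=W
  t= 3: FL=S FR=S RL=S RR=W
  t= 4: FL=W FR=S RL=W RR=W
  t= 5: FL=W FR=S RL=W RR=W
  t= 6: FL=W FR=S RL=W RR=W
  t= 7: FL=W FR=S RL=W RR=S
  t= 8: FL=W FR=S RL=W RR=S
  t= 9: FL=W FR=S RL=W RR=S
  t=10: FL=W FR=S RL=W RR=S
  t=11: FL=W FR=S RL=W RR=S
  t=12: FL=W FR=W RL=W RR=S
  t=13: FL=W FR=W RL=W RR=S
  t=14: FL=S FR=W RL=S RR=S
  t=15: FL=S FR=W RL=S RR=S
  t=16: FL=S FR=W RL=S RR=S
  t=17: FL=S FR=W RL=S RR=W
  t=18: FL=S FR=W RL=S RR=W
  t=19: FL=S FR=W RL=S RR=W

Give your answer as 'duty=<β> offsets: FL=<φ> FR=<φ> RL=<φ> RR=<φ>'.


duty=10 offsets: FL=6 FR=18 RL=6 RR=13

duty β = stance ticks per leg = 10
FL: stance ticks = 10; W→S at t=14 → φ=6
FR: stance ticks = 10; W→S at t=2 → φ=18
RL: stance ticks = 10; W→S at t=14 → φ=6
RR: stance ticks = 10; W→S at t=7 → φ=13


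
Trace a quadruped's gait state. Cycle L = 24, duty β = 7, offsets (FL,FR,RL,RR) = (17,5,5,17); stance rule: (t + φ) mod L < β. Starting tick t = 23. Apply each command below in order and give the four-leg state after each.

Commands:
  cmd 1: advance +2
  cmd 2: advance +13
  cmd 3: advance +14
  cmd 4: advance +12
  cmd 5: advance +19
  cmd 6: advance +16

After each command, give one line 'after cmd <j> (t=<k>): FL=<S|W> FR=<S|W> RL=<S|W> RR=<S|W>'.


start t=23: FL=W FR=S RL=S RR=W
cmd 1: advance +2 → t=25, phase=(18,6,6,18) → FL=W FR=S RL=S RR=W
cmd 2: advance +13 → t=38, phase=(7,19,19,7) → FL=W FR=W RL=W RR=W
cmd 3: advance +14 → t=52, phase=(21,9,9,21) → FL=W FR=W RL=W RR=W
cmd 4: advance +12 → t=64, phase=(9,21,21,9) → FL=W FR=W RL=W RR=W
cmd 5: advance +19 → t=83, phase=(4,16,16,4) → FL=S FR=W RL=W RR=S
cmd 6: advance +16 → t=99, phase=(20,8,8,20) → FL=W FR=W RL=W RR=W

after cmd 1 (t=25): FL=W FR=S RL=S RR=W
after cmd 2 (t=38): FL=W FR=W RL=W RR=W
after cmd 3 (t=52): FL=W FR=W RL=W RR=W
after cmd 4 (t=64): FL=W FR=W RL=W RR=W
after cmd 5 (t=83): FL=S FR=W RL=W RR=S
after cmd 6 (t=99): FL=W FR=W RL=W RR=W
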